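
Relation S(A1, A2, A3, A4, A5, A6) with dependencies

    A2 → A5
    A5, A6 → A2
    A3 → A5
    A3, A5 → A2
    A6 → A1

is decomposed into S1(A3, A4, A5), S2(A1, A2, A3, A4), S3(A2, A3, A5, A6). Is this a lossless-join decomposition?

No

Chase test. Columns are A1, A2, A3, A4, A5, A6; row i has aⱼ where attribute j ∈ Si, else bᵢⱼ.
Initial tableau (one row per fragment):
  row 1: b11 b12 a3 a4 a5 b16
  row 2: a1 a2 a3 a4 b25 b26
  row 3: b31 a2 a3 b34 a5 a6
Rows 2 and 3 agree on A2; apply A2→A5 and equate their A5 entries.
Rows 1 and 2 agree on A3, A5; apply A3, A5→A2 and equate their A2 entries.
No row becomes fully distinguished — the join is lossy.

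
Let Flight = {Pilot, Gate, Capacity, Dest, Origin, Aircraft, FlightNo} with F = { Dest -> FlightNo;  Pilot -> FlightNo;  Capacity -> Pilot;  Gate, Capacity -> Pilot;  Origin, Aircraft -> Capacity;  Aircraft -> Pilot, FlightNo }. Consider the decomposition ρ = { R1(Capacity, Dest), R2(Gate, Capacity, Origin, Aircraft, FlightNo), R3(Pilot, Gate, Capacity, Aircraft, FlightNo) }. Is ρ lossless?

Chase test. Columns are Pilot, Gate, Capacity, Dest, Origin, Aircraft, FlightNo; row i has aⱼ where attribute j ∈ Ri, else bᵢⱼ.
Initial tableau (one row per fragment):
  row 1: b11 b12 a3 a4 b15 b16 b17
  row 2: b21 a2 a3 b24 a5 a6 a7
  row 3: a1 a2 a3 b34 b35 a6 a7
Rows 1 and 2 agree on Capacity; apply Capacity→Pilot and equate their Pilot entries.
Rows 1 and 3 agree on Capacity; apply Capacity→Pilot and equate their Pilot entries.
Rows 1 and 2 agree on Pilot; apply Pilot→FlightNo and equate their FlightNo entries.
No row becomes fully distinguished — the join is lossy.

No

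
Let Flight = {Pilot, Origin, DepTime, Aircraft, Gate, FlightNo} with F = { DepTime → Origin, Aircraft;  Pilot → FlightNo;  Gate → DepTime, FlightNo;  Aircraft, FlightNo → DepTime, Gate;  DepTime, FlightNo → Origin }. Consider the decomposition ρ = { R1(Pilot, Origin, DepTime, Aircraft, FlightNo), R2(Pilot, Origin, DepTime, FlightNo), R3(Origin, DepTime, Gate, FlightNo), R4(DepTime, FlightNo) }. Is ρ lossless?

Yes

Chase test. Columns are Pilot, Origin, DepTime, Aircraft, Gate, FlightNo; row i has aⱼ where attribute j ∈ Ri, else bᵢⱼ.
Initial tableau (one row per fragment):
  row 1: a1 a2 a3 a4 b15 a6
  row 2: a1 a2 a3 b24 b25 a6
  row 3: b31 a2 a3 b34 a5 a6
  row 4: b41 b42 a3 b44 b45 a6
Rows 1 and 2 agree on DepTime; apply DepTime→Origin, Aircraft and equate their Origin, Aircraft entries.
Rows 1 and 3 agree on DepTime; apply DepTime→Origin, Aircraft and equate their Origin, Aircraft entries.
Rows 1 and 4 agree on DepTime; apply DepTime→Origin, Aircraft and equate their Origin, Aircraft entries.
Rows 1 and 2 agree on Aircraft, FlightNo; apply Aircraft, FlightNo→DepTime, Gate and equate their DepTime, Gate entries.
Rows 1 and 3 agree on Aircraft, FlightNo; apply Aircraft, FlightNo→DepTime, Gate and equate their DepTime, Gate entries.
Rows 1 and 4 agree on Aircraft, FlightNo; apply Aircraft, FlightNo→DepTime, Gate and equate their DepTime, Gate entries.
Row 1 is now all distinguished symbols — the join is lossless.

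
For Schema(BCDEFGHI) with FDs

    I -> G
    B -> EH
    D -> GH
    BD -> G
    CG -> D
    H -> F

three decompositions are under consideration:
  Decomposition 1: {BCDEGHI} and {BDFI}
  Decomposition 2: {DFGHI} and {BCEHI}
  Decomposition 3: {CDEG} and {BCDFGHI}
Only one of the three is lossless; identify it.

Decomposition 1

Decomposition 1: common = {BDI}, closure = {BDEFGHI} → lossless.
Decomposition 2: common = {HI}, closure = {FGHI} → lossy.
Decomposition 3: common = {CDG}, closure = {CDFGH} → lossy.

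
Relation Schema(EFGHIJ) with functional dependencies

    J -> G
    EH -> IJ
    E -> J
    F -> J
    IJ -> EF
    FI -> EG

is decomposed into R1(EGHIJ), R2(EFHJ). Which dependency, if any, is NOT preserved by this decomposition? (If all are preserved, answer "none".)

Check IJ → EF: no single fragment contains all of {EFIJ}, and the restricted closure of {IJ} across the fragments never reaches {EF}.
J → G is preserved.
EH → IJ is preserved.
E → J is preserved.
F → J is preserved.
FI → EG is preserved.

IJ -> EF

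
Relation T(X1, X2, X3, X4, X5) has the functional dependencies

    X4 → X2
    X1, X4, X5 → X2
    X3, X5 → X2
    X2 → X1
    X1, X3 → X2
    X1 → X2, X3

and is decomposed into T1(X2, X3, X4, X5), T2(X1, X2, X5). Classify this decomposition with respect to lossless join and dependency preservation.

Lossless test: (X2, X5)⁺ = {X1, X2, X3, X5}, which contains all of one fragment — lossless.
Dependency preservation: X1, X4, X5 → X2; X1, X3 → X2; X1 → X2, X3 are not contained in any single fragment, but the restricted closure of each left-hand side across the fragments still reaches the right-hand side; the remaining FDs each lie inside some fragment. All dependencies are preserved.

lossless and dependency-preserving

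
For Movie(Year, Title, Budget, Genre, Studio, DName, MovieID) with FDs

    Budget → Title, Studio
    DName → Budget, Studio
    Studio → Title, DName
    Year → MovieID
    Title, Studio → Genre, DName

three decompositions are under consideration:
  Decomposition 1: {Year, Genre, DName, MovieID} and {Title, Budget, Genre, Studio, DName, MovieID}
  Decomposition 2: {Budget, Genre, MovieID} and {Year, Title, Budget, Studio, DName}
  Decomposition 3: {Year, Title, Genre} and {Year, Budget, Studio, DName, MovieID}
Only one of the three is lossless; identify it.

Decomposition 1: common = {Genre, DName, MovieID}, closure = {Title, Budget, Genre, Studio, DName, MovieID} → lossless.
Decomposition 2: common = {Budget}, closure = {Title, Budget, Genre, Studio, DName} → lossy.
Decomposition 3: common = {Year}, closure = {Year, MovieID} → lossy.

Decomposition 1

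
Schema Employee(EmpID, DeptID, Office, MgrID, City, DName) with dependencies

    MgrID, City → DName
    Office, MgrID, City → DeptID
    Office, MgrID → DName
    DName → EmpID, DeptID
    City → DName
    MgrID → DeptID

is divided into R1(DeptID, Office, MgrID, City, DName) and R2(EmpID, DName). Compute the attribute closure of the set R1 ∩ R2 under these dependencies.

R1 ∩ R2 = {DName}.
DName → EmpID, DeptID applies, adding EmpID, DeptID
Closure: {EmpID, DeptID, DName}.

EmpID, DeptID, DName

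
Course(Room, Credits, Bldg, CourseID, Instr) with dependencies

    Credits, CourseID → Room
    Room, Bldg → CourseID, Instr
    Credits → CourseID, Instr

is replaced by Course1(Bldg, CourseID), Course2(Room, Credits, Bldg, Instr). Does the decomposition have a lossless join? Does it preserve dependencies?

lossy and not dependency-preserving

Lossless test: (Bldg)⁺ = {Bldg}, which is a superkey of neither fragment — lossy.
Dependency preservation: the restricted closure of {Room, Bldg} across the fragments never reaches {CourseID, Instr}, so Room, Bldg → CourseID, Instr cannot be enforced without a join — not preserved.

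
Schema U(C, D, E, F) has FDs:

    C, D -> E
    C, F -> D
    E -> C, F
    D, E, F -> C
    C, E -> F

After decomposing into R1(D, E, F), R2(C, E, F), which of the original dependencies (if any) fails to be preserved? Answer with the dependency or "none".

Check C, D → E: no single fragment contains all of {C, D, E}, and the restricted closure of {C, D} across the fragments never reaches {E}.
C, F → D is preserved.
E → C, F is preserved.
D, E, F → C is preserved.
C, E → F is preserved.

C, D -> E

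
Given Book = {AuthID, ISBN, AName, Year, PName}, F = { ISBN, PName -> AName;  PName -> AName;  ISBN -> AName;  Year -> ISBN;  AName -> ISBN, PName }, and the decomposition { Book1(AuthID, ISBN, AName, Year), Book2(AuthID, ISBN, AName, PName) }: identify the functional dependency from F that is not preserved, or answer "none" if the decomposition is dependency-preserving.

ISBN, PName → AName lies within Book2.
PName → AName lies within Book2.
ISBN → AName lies within Book1.
Year → ISBN lies within Book1.
AName → ISBN, PName lies within Book2.
Every dependency is enforceable on the fragments, so the decomposition is dependency-preserving.

none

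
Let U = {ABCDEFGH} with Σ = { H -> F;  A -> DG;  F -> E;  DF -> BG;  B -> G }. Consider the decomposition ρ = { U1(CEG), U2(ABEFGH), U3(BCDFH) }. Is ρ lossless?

No

Chase test. Columns are ABCDEFGH; row i has aⱼ where attribute j ∈ Ui, else bᵢⱼ.
Initial tableau (one row per fragment):
  row 1: b11 b12 a3 b14 a5 b16 a7 b18
  row 2: a1 a2 b23 b24 a5 a6 a7 a8
  row 3: b31 a2 a3 a4 b35 a6 b37 a8
Rows 2 and 3 agree on F; apply F→E and equate their E entries.
Rows 2 and 3 agree on B; apply B→G and equate their G entries.
No row becomes fully distinguished — the join is lossy.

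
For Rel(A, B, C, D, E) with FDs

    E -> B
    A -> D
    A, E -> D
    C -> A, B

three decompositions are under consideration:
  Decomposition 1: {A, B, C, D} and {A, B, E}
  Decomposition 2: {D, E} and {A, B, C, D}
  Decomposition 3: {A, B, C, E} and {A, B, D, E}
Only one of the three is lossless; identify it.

Decomposition 1: common = {A, B}, closure = {A, B, D} → lossy.
Decomposition 2: common = {D}, closure = {D} → lossy.
Decomposition 3: common = {A, B, E}, closure = {A, B, D, E} → lossless.

Decomposition 3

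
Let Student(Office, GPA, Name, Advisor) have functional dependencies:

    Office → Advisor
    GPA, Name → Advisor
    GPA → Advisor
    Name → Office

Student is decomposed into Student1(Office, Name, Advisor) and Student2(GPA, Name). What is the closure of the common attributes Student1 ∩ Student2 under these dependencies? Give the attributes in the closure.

Student1 ∩ Student2 = {Name}.
Name → Office applies, adding Office
Office → Advisor applies, adding Advisor
Closure: {Office, Name, Advisor}.

Office, Name, Advisor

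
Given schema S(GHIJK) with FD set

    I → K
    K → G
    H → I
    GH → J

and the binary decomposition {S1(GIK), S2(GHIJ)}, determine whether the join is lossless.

Yes

Common attributes: S1 ∩ S2 = {GI}.
Closure of {GI}: I → K applies, adding K. So (GI)⁺ = {GIK}.
This closure contains every attribute of S1, so S1 ∩ S2 → S1. The join is lossless.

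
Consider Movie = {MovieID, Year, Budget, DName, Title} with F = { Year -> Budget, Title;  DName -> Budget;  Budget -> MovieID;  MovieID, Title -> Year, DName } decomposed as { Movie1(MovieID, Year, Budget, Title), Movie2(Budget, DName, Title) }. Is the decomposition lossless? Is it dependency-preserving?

Lossless test: (Budget, Title)⁺ = {MovieID, Year, Budget, DName, Title}, which contains all of one fragment — lossless.
Dependency preservation: MovieID, Title → Year, DName is not contained in any single fragment, but the restricted closure of its left-hand side across the fragments still reaches the right-hand side; the remaining FDs each lie inside some fragment. All dependencies are preserved.

lossless and dependency-preserving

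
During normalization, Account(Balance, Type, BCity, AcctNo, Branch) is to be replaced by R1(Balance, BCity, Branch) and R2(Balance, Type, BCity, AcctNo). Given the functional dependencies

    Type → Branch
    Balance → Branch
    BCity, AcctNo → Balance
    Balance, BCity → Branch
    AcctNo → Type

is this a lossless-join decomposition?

Yes

Common attributes: R1 ∩ R2 = {Balance, BCity}.
Closure of {Balance, BCity}: Balance → Branch applies, adding Branch. So (Balance, BCity)⁺ = {Balance, BCity, Branch}.
This closure contains every attribute of R1, so R1 ∩ R2 → R1. The join is lossless.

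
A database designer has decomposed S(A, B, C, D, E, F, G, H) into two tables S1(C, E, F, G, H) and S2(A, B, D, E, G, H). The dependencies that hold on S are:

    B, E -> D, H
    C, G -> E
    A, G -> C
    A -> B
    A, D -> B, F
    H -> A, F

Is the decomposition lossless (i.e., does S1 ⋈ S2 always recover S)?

Common attributes: S1 ∩ S2 = {E, G, H}.
Closure of {E, G, H}: H → A, F applies, adding A, F; A, G → C applies, adding C; A → B applies, adding B; B, E → D, H applies, adding D. So (E, G, H)⁺ = {A, B, C, D, E, F, G, H}.
This closure contains every attribute of S1, so S1 ∩ S2 → S1. The join is lossless.

Yes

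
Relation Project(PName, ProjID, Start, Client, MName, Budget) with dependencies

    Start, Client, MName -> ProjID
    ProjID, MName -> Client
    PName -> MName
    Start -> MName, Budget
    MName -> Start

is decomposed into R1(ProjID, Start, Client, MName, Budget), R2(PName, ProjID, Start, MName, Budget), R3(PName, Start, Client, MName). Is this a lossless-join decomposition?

Chase test. Columns are PName, ProjID, Start, Client, MName, Budget; row i has aⱼ where attribute j ∈ Ri, else bᵢⱼ.
Initial tableau (one row per fragment):
  row 1: b11 a2 a3 a4 a5 a6
  row 2: a1 a2 a3 b24 a5 a6
  row 3: a1 b32 a3 a4 a5 b36
Rows 1 and 3 agree on Start, Client, MName; apply Start, Client, MName→ProjID and equate their ProjID entries.
Rows 1 and 2 agree on ProjID, MName; apply ProjID, MName→Client and equate their Client entries.
Rows 1 and 3 agree on Start; apply Start→MName, Budget and equate their MName, Budget entries.
Row 2 is now all distinguished symbols — the join is lossless.

Yes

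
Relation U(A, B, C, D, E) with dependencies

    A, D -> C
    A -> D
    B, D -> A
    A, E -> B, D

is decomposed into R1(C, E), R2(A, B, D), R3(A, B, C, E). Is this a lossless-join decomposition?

Chase test. Columns are A, B, C, D, E; row i has aⱼ where attribute j ∈ Ri, else bᵢⱼ.
Initial tableau (one row per fragment):
  row 1: b11 b12 a3 b14 a5
  row 2: a1 a2 b23 a4 b25
  row 3: a1 a2 a3 b34 a5
Rows 2 and 3 agree on A; apply A→D and equate their D entries.
Rows 2 and 3 agree on A, D; apply A, D→C and equate their C entries.
Row 3 is now all distinguished symbols — the join is lossless.

Yes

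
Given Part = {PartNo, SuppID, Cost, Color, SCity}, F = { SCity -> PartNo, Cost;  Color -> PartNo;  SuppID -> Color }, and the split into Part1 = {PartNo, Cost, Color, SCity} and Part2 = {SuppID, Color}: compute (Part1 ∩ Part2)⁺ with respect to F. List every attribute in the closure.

PartNo, Color

Part1 ∩ Part2 = {Color}.
Color → PartNo applies, adding PartNo
Closure: {PartNo, Color}.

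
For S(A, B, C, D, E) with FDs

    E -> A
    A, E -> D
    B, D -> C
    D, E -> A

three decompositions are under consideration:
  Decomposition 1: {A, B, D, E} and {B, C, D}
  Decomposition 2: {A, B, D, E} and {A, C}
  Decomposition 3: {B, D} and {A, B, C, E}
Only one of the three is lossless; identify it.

Decomposition 1: common = {B, D}, closure = {B, C, D} → lossless.
Decomposition 2: common = {A}, closure = {A} → lossy.
Decomposition 3: common = {B}, closure = {B} → lossy.

Decomposition 1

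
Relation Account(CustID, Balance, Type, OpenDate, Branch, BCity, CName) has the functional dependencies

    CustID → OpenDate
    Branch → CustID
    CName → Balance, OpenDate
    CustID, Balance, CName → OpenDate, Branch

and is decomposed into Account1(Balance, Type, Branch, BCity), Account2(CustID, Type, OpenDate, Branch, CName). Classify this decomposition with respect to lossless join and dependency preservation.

lossy and not dependency-preserving

Lossless test: (Type, Branch)⁺ = {CustID, Type, OpenDate, Branch}, which is a superkey of neither fragment — lossy.
Dependency preservation: the restricted closure of {CName} across the fragments never reaches {Balance, OpenDate}, so CName → Balance, OpenDate cannot be enforced without a join — not preserved.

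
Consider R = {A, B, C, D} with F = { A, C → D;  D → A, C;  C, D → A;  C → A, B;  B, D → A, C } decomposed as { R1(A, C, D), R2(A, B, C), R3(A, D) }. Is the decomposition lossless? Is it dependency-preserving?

lossless and dependency-preserving

Lossless test (chase): Rows 1 and 2 agree on A, C; apply A, C→D and equate their D entries. Rows 1 and 3 agree on D; apply D→A, C and equate their A, C entries. Rows 1 and 2 agree on C; apply C→A, B and equate their A, B entries. Rows 1 and 3 agree on C; apply C→A, B and equate their A, B entries. Row 1 is now all distinguished symbols — the join is lossless.
Dependency preservation: B, D → A, C is not contained in any single fragment, but the restricted closure of its left-hand side across the fragments still reaches the right-hand side; the remaining FDs each lie inside some fragment. All dependencies are preserved.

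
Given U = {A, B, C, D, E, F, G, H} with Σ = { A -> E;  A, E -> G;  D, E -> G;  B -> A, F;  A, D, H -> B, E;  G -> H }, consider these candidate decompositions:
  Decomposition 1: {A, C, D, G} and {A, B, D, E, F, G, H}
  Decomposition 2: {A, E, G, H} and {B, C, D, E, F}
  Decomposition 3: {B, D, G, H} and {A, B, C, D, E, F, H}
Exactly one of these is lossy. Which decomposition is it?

Decomposition 2

Decomposition 1: common = {A, D, G}, closure = {A, B, D, E, F, G, H} → lossless.
Decomposition 2: common = {E}, closure = {E} → lossy.
Decomposition 3: common = {B, D, H}, closure = {A, B, D, E, F, G, H} → lossless.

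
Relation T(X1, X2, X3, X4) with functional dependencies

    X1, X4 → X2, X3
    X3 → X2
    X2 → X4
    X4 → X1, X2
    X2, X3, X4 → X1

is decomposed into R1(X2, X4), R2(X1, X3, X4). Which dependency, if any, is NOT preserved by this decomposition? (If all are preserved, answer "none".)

X1, X4 → X2, X3: restricted closure across fragments reaches X2, X3.
X3 → X2: restricted closure across fragments reaches X2.
X2 → X4 lies within R1.
X4 → X1, X2: restricted closure across fragments reaches X1, X2.
X2, X3, X4 → X1: restricted closure across fragments reaches X1.
Every dependency is enforceable on the fragments, so the decomposition is dependency-preserving.

none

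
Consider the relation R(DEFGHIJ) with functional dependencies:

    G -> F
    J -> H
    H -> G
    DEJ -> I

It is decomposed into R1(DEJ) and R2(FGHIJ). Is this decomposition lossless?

No

Common attributes: R1 ∩ R2 = {J}.
Closure of {J}: J → H applies, adding H; H → G applies, adding G; G → F applies, adding F. So (J)⁺ = {FGHJ}.
The closure contains neither all of R1 = {DEJ} nor all of R2 = {FGHIJ}, so the common attributes are not a superkey of either fragment. The join is lossy.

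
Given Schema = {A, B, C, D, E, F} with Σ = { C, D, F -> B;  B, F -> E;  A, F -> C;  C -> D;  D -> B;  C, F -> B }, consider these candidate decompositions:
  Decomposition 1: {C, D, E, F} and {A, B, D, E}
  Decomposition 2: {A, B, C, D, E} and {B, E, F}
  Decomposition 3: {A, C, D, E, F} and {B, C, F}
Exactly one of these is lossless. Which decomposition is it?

Decomposition 1: common = {D, E}, closure = {B, D, E} → lossy.
Decomposition 2: common = {B, E}, closure = {B, E} → lossy.
Decomposition 3: common = {C, F}, closure = {B, C, D, E, F} → lossless.

Decomposition 3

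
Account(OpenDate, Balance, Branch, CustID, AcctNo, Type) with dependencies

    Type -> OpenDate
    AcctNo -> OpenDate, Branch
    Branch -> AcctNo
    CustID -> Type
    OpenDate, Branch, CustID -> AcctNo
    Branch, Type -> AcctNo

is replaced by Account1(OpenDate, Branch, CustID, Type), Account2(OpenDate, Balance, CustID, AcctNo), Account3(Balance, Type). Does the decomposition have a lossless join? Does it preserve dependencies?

lossy and not dependency-preserving

Lossless test (chase): Rows 1 and 3 agree on Type; apply Type→OpenDate and equate their OpenDate entries. Rows 1 and 2 agree on CustID; apply CustID→Type and equate their Type entries. No row becomes fully distinguished — the join is lossy.
Dependency preservation: the restricted closure of {AcctNo} across the fragments never reaches {OpenDate, Branch}, so AcctNo → OpenDate, Branch cannot be enforced without a join — not preserved.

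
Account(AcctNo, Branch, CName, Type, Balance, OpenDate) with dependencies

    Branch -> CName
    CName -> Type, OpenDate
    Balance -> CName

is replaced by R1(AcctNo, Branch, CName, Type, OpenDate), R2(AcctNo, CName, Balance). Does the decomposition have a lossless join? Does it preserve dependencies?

Lossless test: (AcctNo, CName)⁺ = {AcctNo, CName, Type, OpenDate}, which is a superkey of neither fragment — lossy.
Dependency preservation: every FD's attributes lie within a single fragment, so each can be enforced locally — preserved.

lossy but dependency-preserving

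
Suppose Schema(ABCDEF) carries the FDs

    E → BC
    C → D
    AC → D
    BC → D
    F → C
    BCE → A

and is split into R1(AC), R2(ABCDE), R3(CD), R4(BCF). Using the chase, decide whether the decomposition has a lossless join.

No

Chase test. Columns are ABCDEF; row i has aⱼ where attribute j ∈ Ri, else bᵢⱼ.
Initial tableau (one row per fragment):
  row 1: a1 b12 a3 b14 b15 b16
  row 2: a1 a2 a3 a4 a5 b26
  row 3: b31 b32 a3 a4 b35 b36
  row 4: b41 a2 a3 b44 b45 a6
Rows 1 and 2 agree on C; apply C→D and equate their D entries.
Rows 1 and 4 agree on C; apply C→D and equate their D entries.
No row becomes fully distinguished — the join is lossy.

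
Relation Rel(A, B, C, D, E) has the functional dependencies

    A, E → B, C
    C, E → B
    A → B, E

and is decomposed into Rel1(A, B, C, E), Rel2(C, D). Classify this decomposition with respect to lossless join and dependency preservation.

lossy but dependency-preserving

Lossless test: (C)⁺ = {C}, which is a superkey of neither fragment — lossy.
Dependency preservation: every FD's attributes lie within a single fragment, so each can be enforced locally — preserved.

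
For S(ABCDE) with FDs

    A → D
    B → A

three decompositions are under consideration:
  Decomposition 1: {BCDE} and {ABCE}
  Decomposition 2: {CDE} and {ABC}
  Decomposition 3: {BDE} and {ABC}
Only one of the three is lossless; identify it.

Decomposition 1

Decomposition 1: common = {BCE}, closure = {ABCDE} → lossless.
Decomposition 2: common = {C}, closure = {C} → lossy.
Decomposition 3: common = {B}, closure = {ABD} → lossy.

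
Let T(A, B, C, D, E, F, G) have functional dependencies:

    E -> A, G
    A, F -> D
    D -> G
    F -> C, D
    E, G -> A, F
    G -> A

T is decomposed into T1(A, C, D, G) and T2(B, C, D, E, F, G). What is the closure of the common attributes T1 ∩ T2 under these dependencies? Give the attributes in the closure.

A, C, D, G

T1 ∩ T2 = {C, D, G}.
G → A applies, adding A
Closure: {A, C, D, G}.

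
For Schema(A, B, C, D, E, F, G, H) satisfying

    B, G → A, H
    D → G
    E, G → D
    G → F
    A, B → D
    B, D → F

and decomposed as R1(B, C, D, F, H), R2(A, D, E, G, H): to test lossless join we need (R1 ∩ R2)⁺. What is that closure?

D, F, G, H

R1 ∩ R2 = {D, H}.
D → G applies, adding G
G → F applies, adding F
Closure: {D, F, G, H}.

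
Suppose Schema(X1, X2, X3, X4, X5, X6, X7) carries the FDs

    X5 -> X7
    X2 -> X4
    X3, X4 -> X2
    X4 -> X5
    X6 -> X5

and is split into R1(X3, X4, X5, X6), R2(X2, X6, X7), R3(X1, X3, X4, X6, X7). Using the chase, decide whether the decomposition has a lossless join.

No

Chase test. Columns are X1, X2, X3, X4, X5, X6, X7; row i has aⱼ where attribute j ∈ Ri, else bᵢⱼ.
Initial tableau (one row per fragment):
  row 1: b11 b12 a3 a4 a5 a6 b17
  row 2: b21 a2 b23 b24 b25 a6 a7
  row 3: a1 b32 a3 a4 b35 a6 a7
Rows 1 and 3 agree on X3, X4; apply X3, X4→X2 and equate their X2 entries.
Rows 1 and 3 agree on X4; apply X4→X5 and equate their X5 entries.
Rows 1 and 2 agree on X6; apply X6→X5 and equate their X5 entries.
Rows 1 and 2 agree on X5; apply X5→X7 and equate their X7 entries.
No row becomes fully distinguished — the join is lossy.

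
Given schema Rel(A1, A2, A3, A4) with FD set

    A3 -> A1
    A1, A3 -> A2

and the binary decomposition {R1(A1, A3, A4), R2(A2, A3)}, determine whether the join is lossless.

Common attributes: R1 ∩ R2 = {A3}.
Closure of {A3}: A3 → A1 applies, adding A1; A1, A3 → A2 applies, adding A2. So (A3)⁺ = {A1, A2, A3}.
This closure contains every attribute of R2, so R1 ∩ R2 → R2. The join is lossless.

Yes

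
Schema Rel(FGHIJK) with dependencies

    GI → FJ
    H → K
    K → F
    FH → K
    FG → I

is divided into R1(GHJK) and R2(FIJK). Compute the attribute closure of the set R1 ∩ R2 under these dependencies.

R1 ∩ R2 = {JK}.
K → F applies, adding F
Closure: {FJK}.

FJK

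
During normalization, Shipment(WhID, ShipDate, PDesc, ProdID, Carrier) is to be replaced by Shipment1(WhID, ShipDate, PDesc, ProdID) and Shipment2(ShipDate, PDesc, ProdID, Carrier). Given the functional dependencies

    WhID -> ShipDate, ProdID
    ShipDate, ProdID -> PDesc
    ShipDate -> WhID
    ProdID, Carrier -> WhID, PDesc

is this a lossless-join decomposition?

Common attributes: Shipment1 ∩ Shipment2 = {ShipDate, PDesc, ProdID}.
Closure of {ShipDate, PDesc, ProdID}: ShipDate → WhID applies, adding WhID. So (ShipDate, PDesc, ProdID)⁺ = {WhID, ShipDate, PDesc, ProdID}.
This closure contains every attribute of Shipment1, so Shipment1 ∩ Shipment2 → Shipment1. The join is lossless.

Yes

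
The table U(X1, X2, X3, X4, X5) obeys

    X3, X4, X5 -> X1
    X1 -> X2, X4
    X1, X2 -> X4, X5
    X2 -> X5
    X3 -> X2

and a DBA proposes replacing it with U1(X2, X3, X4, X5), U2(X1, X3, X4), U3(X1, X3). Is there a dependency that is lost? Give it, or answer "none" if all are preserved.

Check X1 → X2, X4: no single fragment contains all of {X1, X2, X4}, and the restricted closure of {X1} across the fragments never reaches {X2, X4}.
X3, X4, X5 → X1 is preserved.
X1, X2 → X4, X5 is preserved.
X2 → X5 is preserved.
X3 → X2 is preserved.

X1 -> X2, X4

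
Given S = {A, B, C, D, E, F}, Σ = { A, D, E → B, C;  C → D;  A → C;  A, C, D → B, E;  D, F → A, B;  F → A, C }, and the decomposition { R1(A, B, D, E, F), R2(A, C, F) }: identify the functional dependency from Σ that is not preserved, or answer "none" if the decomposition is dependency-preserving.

Check C → D: no single fragment contains all of {C, D}, and the restricted closure of {C} across the fragments never reaches {D}.
A, D, E → B, C is preserved.
A → C is preserved.
A, C, D → B, E is preserved.
D, F → A, B is preserved.
F → A, C is preserved.

C → D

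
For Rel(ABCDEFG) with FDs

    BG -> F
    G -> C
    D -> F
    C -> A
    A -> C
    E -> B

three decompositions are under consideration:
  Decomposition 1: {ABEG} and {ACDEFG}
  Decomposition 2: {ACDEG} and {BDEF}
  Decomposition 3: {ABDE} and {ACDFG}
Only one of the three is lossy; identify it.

Decomposition 1: common = {AEG}, closure = {ABCEFG} → lossless.
Decomposition 2: common = {DE}, closure = {BDEF} → lossless.
Decomposition 3: common = {AD}, closure = {ACDF} → lossy.

Decomposition 3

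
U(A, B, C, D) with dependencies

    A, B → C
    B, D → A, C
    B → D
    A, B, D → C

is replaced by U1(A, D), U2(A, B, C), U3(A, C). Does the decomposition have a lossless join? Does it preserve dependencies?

Lossless test (chase): applying each FD to every pair of rows produces no changes in the tableau, so no row becomes fully distinguished — the join is lossy.
Dependency preservation: the restricted closure of {B} across the fragments never reaches {D}, so B → D cannot be enforced without a join — not preserved.

lossy and not dependency-preserving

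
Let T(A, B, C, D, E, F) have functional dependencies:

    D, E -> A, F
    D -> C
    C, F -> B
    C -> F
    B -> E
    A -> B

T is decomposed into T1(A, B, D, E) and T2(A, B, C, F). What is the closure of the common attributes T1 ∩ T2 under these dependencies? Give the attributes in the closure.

A, B, E

T1 ∩ T2 = {A, B}.
B → E applies, adding E
Closure: {A, B, E}.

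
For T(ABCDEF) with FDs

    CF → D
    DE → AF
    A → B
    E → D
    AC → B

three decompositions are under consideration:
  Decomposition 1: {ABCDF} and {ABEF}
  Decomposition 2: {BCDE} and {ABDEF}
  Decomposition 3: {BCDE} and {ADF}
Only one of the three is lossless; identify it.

Decomposition 1: common = {ABF}, closure = {ABF} → lossy.
Decomposition 2: common = {BDE}, closure = {ABDEF} → lossless.
Decomposition 3: common = {D}, closure = {D} → lossy.

Decomposition 2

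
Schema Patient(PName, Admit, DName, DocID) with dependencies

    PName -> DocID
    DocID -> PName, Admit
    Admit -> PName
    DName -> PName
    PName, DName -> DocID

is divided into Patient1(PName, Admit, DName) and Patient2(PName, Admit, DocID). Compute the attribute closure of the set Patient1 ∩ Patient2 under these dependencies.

PName, Admit, DocID

Patient1 ∩ Patient2 = {PName, Admit}.
PName → DocID applies, adding DocID
Closure: {PName, Admit, DocID}.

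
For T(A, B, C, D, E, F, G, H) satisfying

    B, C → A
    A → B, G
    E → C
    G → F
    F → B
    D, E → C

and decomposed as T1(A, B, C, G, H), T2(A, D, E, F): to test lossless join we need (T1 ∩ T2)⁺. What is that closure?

A, B, F, G

T1 ∩ T2 = {A}.
A → B, G applies, adding B, G
G → F applies, adding F
Closure: {A, B, F, G}.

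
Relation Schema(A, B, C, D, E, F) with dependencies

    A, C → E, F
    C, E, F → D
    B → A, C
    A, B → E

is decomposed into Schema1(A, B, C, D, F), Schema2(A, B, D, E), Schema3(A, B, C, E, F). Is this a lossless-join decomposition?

Yes

Chase test. Columns are A, B, C, D, E, F; row i has aⱼ where attribute j ∈ Schemai, else bᵢⱼ.
Initial tableau (one row per fragment):
  row 1: a1 a2 a3 a4 b15 a6
  row 2: a1 a2 b23 a4 a5 b26
  row 3: a1 a2 a3 b34 a5 a6
Rows 1 and 3 agree on A, C; apply A, C→E, F and equate their E, F entries.
Rows 1 and 3 agree on C, E, F; apply C, E, F→D and equate their D entries.
Rows 1 and 2 agree on B; apply B→A, C and equate their A, C entries.
Rows 1 and 2 agree on A, C; apply A, C→E, F and equate their E, F entries.
Row 1 is now all distinguished symbols — the join is lossless.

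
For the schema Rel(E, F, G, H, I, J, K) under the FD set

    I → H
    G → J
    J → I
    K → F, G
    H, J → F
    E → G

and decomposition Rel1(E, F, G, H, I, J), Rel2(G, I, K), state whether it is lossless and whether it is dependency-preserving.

lossy but dependency-preserving

Lossless test: (G, I)⁺ = {F, G, H, I, J}, which is a superkey of neither fragment — lossy.
Dependency preservation: K → F, G is not contained in any single fragment, but the restricted closure of its left-hand side across the fragments still reaches the right-hand side; the remaining FDs each lie inside some fragment. All dependencies are preserved.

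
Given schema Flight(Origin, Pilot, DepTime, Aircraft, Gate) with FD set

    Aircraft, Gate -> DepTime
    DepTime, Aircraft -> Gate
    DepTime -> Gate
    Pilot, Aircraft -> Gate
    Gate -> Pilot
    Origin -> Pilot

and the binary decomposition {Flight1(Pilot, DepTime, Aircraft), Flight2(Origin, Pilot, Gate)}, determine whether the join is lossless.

Common attributes: Flight1 ∩ Flight2 = {Pilot}.
No dependency enlarges {Pilot}, so (Pilot)⁺ = {Pilot}.
The closure contains neither all of Flight1 = {Pilot, DepTime, Aircraft} nor all of Flight2 = {Origin, Pilot, Gate}, so the common attributes are not a superkey of either fragment. The join is lossy.

No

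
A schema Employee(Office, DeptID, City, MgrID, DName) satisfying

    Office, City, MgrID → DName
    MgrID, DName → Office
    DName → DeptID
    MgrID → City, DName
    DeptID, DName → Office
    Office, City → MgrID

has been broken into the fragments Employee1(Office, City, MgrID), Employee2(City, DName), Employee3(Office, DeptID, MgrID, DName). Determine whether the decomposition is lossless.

Chase test. Columns are Office, DeptID, City, MgrID, DName; row i has aⱼ where attribute j ∈ Employeei, else bᵢⱼ.
Initial tableau (one row per fragment):
  row 1: a1 b12 a3 a4 b15
  row 2: b21 b22 a3 b24 a5
  row 3: a1 a2 b33 a4 a5
Rows 2 and 3 agree on DName; apply DName→DeptID and equate their DeptID entries.
Rows 1 and 3 agree on MgrID; apply MgrID→City, DName and equate their City, DName entries.
Rows 2 and 3 agree on DeptID, DName; apply DeptID, DName→Office and equate their Office entries.
Rows 1 and 2 agree on Office, City; apply Office, City→MgrID and equate their MgrID entries.
Rows 1 and 2 agree on DName; apply DName→DeptID and equate their DeptID entries.
Row 1 is now all distinguished symbols — the join is lossless.

Yes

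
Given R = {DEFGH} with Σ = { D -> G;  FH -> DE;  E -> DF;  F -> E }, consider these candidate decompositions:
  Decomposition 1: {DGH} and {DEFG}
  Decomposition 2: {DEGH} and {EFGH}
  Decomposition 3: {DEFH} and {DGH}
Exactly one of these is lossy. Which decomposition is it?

Decomposition 1: common = {DG}, closure = {DG} → lossy.
Decomposition 2: common = {EGH}, closure = {DEFGH} → lossless.
Decomposition 3: common = {DH}, closure = {DGH} → lossless.

Decomposition 1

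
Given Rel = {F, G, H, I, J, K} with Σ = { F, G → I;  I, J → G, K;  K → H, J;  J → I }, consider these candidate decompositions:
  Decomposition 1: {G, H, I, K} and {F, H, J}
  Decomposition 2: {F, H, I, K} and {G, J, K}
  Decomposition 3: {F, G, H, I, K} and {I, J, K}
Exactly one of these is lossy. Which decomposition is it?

Decomposition 1

Decomposition 1: common = {H}, closure = {H} → lossy.
Decomposition 2: common = {K}, closure = {G, H, I, J, K} → lossless.
Decomposition 3: common = {I, K}, closure = {G, H, I, J, K} → lossless.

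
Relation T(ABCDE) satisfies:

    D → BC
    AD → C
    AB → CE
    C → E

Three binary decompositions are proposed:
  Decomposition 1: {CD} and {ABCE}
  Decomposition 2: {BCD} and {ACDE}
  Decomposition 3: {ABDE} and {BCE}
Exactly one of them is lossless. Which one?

Decomposition 1: common = {C}, closure = {CE} → lossy.
Decomposition 2: common = {CD}, closure = {BCDE} → lossless.
Decomposition 3: common = {BE}, closure = {BE} → lossy.

Decomposition 2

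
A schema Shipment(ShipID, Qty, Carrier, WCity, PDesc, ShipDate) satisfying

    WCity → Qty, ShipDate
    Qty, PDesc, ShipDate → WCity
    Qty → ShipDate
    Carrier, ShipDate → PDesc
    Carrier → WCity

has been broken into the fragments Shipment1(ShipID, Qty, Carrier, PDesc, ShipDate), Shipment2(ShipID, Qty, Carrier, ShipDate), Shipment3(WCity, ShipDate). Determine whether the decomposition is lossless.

No

Chase test. Columns are ShipID, Qty, Carrier, WCity, PDesc, ShipDate; row i has aⱼ where attribute j ∈ Shipmenti, else bᵢⱼ.
Initial tableau (one row per fragment):
  row 1: a1 a2 a3 b14 a5 a6
  row 2: a1 a2 a3 b24 b25 a6
  row 3: b31 b32 b33 a4 b35 a6
Rows 1 and 2 agree on Carrier, ShipDate; apply Carrier, ShipDate→PDesc and equate their PDesc entries.
Rows 1 and 2 agree on Carrier; apply Carrier→WCity and equate their WCity entries.
No row becomes fully distinguished — the join is lossy.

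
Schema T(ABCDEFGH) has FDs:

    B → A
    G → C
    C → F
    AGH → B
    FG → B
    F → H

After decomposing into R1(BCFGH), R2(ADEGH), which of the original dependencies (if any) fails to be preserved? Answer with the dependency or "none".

B → A

Check B → A: no single fragment contains all of {AB}, and the restricted closure of {B} across the fragments never reaches {A}.
G → C is preserved.
C → F is preserved.
AGH → B is preserved.
FG → B is preserved.
F → H is preserved.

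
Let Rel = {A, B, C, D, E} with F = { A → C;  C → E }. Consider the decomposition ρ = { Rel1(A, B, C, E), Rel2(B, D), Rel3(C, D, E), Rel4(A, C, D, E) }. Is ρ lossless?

No

Chase test. Columns are A, B, C, D, E; row i has aⱼ where attribute j ∈ Reli, else bᵢⱼ.
Initial tableau (one row per fragment):
  row 1: a1 a2 a3 b14 a5
  row 2: b21 a2 b23 a4 b25
  row 3: b31 b32 a3 a4 a5
  row 4: a1 b42 a3 a4 a5
No row becomes fully distinguished — the join is lossy.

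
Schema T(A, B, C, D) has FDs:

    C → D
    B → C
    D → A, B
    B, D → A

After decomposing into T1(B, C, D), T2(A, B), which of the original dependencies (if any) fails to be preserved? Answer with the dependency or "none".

C → D lies within T1.
B → C lies within T1.
D → A, B: restricted closure across fragments reaches A, B.
B, D → A: restricted closure across fragments reaches A.
Every dependency is enforceable on the fragments, so the decomposition is dependency-preserving.

none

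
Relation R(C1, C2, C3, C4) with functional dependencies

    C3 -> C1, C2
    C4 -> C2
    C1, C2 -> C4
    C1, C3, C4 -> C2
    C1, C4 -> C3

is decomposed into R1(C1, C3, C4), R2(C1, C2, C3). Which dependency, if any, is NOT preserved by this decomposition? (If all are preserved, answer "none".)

Check C4 → C2: no single fragment contains all of {C2, C4}, and the restricted closure of {C4} across the fragments never reaches {C2}.
C3 → C1, C2 is preserved.
C1, C2 → C4 is preserved.
C1, C3, C4 → C2 is preserved.
C1, C4 → C3 is preserved.

C4 -> C2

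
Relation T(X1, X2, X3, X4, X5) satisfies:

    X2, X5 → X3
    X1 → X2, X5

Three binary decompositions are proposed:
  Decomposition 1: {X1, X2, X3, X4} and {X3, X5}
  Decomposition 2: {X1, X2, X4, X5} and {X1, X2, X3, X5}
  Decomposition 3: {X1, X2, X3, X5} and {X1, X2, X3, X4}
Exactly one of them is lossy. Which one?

Decomposition 1: common = {X3}, closure = {X3} → lossy.
Decomposition 2: common = {X1, X2, X5}, closure = {X1, X2, X3, X5} → lossless.
Decomposition 3: common = {X1, X2, X3}, closure = {X1, X2, X3, X5} → lossless.

Decomposition 1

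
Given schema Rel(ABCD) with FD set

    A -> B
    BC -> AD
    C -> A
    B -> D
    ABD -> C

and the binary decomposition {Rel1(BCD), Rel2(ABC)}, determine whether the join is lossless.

Yes

Common attributes: Rel1 ∩ Rel2 = {BC}.
Closure of {BC}: BC → AD applies, adding AD. So (BC)⁺ = {ABCD}.
This closure contains every attribute of Rel1, so Rel1 ∩ Rel2 → Rel1. The join is lossless.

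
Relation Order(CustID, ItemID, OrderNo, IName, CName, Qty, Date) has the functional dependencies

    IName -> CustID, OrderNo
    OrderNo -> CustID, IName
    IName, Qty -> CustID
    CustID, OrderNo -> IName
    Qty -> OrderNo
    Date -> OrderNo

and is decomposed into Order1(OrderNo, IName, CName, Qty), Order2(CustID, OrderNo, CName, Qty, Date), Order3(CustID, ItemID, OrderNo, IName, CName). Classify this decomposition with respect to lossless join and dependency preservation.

lossy but dependency-preserving

Lossless test (chase): Rows 1 and 3 agree on IName; apply IName→CustID, OrderNo and equate their CustID, OrderNo entries. Rows 1 and 2 agree on OrderNo; apply OrderNo→CustID, IName and equate their CustID, IName entries. No row becomes fully distinguished — the join is lossy.
Dependency preservation: IName, Qty → CustID is not contained in any single fragment, but the restricted closure of its left-hand side across the fragments still reaches the right-hand side; the remaining FDs each lie inside some fragment. All dependencies are preserved.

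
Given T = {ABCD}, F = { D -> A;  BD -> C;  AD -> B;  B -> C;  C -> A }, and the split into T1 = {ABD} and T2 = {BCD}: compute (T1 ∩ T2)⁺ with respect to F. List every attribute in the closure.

T1 ∩ T2 = {BD}.
D → A applies, adding A
BD → C applies, adding C
Closure: {ABCD}.

ABCD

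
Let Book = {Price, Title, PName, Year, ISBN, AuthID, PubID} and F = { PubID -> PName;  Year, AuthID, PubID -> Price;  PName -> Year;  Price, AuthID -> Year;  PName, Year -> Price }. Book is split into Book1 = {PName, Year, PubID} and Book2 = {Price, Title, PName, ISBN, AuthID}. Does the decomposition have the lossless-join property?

Common attributes: Book1 ∩ Book2 = {PName}.
Closure of {PName}: PName → Year applies, adding Year; PName, Year → Price applies, adding Price. So (PName)⁺ = {Price, PName, Year}.
The closure contains neither all of Book1 = {PName, Year, PubID} nor all of Book2 = {Price, Title, PName, ISBN, AuthID}, so the common attributes are not a superkey of either fragment. The join is lossy.

No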